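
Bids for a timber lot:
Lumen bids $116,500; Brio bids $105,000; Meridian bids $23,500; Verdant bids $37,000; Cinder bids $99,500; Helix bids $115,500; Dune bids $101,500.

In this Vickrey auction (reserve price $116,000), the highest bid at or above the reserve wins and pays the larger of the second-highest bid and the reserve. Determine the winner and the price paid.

Vickrey auction (reserve price $116,000): the highest bid at or above the reserve wins and pays the larger of the second-highest bid and the reserve.
Sorting bids: 116,500 (Lumen) > 115,500 (Helix) > 105,000 (Brio) > 101,500 (Dune) > 99,500 (Cinder) > 37,000 (Verdant) > …
Highest eligible bid: Lumen at $116,500.
max(second-highest $115,500, reserve $116,000) = $116,000.

Lumen pays $116,000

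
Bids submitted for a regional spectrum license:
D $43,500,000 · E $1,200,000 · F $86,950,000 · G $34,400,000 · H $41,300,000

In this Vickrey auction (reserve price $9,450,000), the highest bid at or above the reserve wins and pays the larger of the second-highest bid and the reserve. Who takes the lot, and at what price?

F pays $43,500,000

Rule: the highest bid at or above the reserve wins and pays the larger of the second-highest bid and the reserve.
Sorting bids: 86,950,000 (F) > 43,500,000 (D) > 41,300,000 (H) > 34,400,000 (G) > 1,200,000 (E)
Highest eligible bid: F at $86,950,000.
max(second-highest $43,500,000, reserve $9,450,000) = $43,500,000; the reserve does not bind.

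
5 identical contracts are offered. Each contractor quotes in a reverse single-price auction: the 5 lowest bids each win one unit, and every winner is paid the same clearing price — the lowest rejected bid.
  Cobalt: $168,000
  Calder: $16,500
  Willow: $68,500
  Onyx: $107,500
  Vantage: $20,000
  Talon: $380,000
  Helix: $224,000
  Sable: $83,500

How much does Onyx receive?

Bids ranked low→high: 16,500 (Calder), 20,000 (Vantage), 68,500 (Willow), 83,500 (Sable), 107,500 (Onyx), 168,000 (Cobalt), 224,000 (Helix), …
The 5 lowest are Calder, Vantage, Willow, Sable, Onyx.
Clearing price = lowest rejected bid = $168,000.
Onyx wins → is paid $168,000.

Onyx is paid $168,000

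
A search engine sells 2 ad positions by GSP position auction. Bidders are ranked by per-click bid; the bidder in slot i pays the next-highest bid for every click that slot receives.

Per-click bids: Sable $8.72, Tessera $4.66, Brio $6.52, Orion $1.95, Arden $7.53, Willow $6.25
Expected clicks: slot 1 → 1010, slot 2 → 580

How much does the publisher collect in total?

Total revenue: $11386.90

Ranked by bid: $8.72 (Sable) > $7.53 (Arden) > $6.52 (Brio) > …
Slot 1: Sable pays $7.53 × 1010 = $7605.30
Slot 2: Arden pays $6.52 × 580 = $3781.60
Total = $11386.90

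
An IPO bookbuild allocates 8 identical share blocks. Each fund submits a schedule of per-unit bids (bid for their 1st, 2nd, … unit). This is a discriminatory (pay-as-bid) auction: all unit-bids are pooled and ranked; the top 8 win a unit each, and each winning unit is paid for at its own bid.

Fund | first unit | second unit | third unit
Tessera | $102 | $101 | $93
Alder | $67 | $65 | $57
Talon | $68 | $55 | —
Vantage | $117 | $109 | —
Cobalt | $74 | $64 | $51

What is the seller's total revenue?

Pooled unit-bids ranked (top 8): 117 (Vantage-1), 109 (Vantage-2), 102 (Tessera-1), 101 (Tessera-2), 93 (Tessera-3), 74 (Cobalt-1), 68 (Talon-1), 67 (Alder-1)
Next rejected bid: $65 (not a price — pay-as-bid).
Each winning unit pays its own bid.
Revenue = 117 + 109 + 102 + 101 + 93 + 74 + 68 + 67 = $731.

Total revenue: $731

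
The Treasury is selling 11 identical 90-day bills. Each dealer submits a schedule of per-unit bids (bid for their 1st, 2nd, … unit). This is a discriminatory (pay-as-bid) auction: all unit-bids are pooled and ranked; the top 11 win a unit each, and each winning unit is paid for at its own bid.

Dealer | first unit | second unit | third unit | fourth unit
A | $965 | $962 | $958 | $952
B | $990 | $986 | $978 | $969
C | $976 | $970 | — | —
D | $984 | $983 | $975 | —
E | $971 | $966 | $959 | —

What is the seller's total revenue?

All unit-bids, highest first — top 11: 990 (B-1), 986 (B-2), 984 (D-1), 983 (D-2), 978 (B-3), 976 (C-1), 975 (D-3), 971 (E-1), 970 (C-2), 969 (B-4), 966 (E-2)
Next rejected bid: $965 (not a price — pay-as-bid).
Each winning unit pays its own bid.
Revenue = 990 + 986 + 984 + 983 + 978 + 976 + 975 + 971 + 970 + 969 + 966 = $10,748.

Total revenue: $10,748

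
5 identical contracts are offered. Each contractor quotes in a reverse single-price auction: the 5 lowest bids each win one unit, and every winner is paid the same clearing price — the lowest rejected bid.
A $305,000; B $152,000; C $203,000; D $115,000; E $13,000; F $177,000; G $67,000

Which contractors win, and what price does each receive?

E, G, D, B, F; each is paid $203,000

Bids ranked low→high: 13,000 (E), 67,000 (G), 115,000 (D), 152,000 (B), 177,000 (F), 203,000 (C), 305,000 (A)
Lowest 5: E, G, D, B, F.
First losing bid is C's $203,000, which sets the uniform price.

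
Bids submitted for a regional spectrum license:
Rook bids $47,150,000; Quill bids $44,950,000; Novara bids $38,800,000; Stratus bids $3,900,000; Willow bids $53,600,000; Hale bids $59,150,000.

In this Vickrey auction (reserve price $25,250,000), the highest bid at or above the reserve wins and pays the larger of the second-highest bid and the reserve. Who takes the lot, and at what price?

Vickrey auction (reserve price $25,250,000): the highest bid at or above the reserve wins and pays the larger of the second-highest bid and the reserve.
Sorting bids: 59,150,000 (Hale) > 53,600,000 (Willow) > 47,150,000 (Rook) > 44,950,000 (Quill) > 38,800,000 (Novara) > 3,900,000 (Stratus)
Hale has the top bid at or above the reserve ($59,150,000).
Second-highest bid $53,600,000 exceeds the reserve $25,250,000 → payment $53,600,000.

Hale pays $53,600,000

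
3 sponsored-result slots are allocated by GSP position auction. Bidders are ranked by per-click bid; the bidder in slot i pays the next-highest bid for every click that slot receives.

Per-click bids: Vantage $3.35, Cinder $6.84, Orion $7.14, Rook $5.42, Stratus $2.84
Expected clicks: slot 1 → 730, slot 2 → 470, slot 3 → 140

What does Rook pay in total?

Ranked by bid: $7.14 (Orion) > $6.84 (Cinder) > $5.42 (Rook) > $3.35 (Vantage) > …
Rook holds slot 3 → pays next bid $3.35 × 140 clicks = $469.00.

Rook pays $469.00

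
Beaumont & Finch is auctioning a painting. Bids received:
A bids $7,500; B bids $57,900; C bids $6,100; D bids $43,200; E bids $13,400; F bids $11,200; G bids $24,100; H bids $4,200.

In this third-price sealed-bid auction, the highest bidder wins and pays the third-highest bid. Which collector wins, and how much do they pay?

Rule: the highest bidder wins and pays the third-highest bid.
Sorting bids: 57,900 (B) > 43,200 (D) > 24,100 (G) > 13,400 (E) > 11,200 (F) > 7,500 (A) > …
B wins; payment is bid #3 in the ranking = $24,100.

B pays $24,100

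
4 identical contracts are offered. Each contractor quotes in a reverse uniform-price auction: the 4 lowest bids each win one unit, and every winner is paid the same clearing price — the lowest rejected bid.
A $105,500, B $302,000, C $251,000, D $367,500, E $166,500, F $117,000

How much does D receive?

Bids ranked low→high: 105,500 (A), 117,000 (F), 166,500 (E), 251,000 (C), 302,000 (B), 367,500 (D)
The 4 lowest are A, F, E, C.
First losing bid is B's $302,000, which sets the uniform price.
D does not win → is paid $0.

D is paid $0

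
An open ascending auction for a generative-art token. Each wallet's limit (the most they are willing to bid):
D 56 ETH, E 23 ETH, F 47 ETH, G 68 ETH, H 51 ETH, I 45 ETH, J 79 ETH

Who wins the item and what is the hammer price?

Rule: the price rises until one bidder remains; the winner pays the price at which the last rival dropped out.
Limits ranked: 79 (J) > 68 (G) > 56 (D) > 51 (H) > 47 (F) > 45 (I) > …
Once the price passes 68 ETH, only J is left; the hammer falls at G's limit of 68 ETH.

J wins at 68 ETH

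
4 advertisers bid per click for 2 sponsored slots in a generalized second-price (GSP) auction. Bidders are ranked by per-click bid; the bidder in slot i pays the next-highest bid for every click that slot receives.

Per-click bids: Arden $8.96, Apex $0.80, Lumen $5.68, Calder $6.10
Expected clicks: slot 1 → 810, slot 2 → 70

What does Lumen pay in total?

Per-click bids in order: $8.96 (Arden) > $6.10 (Calder) > $5.68 (Lumen) > …
Lumen ranks below slot 2 → no slot, pays nothing.

Lumen pays $0.00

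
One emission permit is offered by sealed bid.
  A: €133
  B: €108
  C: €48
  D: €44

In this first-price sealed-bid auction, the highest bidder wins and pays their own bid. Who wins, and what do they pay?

Sorting bids: 133 (A) > 108 (B) > 48 (C) > 44 (D)
A has the highest bid and pays exactly that: €133.

A pays €133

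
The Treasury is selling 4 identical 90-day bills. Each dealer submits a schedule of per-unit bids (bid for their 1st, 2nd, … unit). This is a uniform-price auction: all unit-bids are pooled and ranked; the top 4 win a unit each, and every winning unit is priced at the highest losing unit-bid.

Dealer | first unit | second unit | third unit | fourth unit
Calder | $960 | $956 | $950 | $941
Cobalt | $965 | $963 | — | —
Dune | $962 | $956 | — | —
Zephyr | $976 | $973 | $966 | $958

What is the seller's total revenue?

Pooled unit-bids ranked (top 4): 976 (Zephyr-1), 973 (Zephyr-2), 966 (Zephyr-3), 965 (Cobalt-1)
First bid not allocated: $963.
Allocation: Cobalt 1, Zephyr 3. Every unit priced at $963.
Revenue = 4 × 963 = $3,852.

Total revenue: $3,852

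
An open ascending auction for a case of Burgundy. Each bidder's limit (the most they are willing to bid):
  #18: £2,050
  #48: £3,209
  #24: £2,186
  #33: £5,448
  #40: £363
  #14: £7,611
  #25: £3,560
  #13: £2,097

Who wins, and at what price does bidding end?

Rule: the price rises until one bidder remains; the winner pays the price at which the last rival dropped out.
Sorting limits: 7,611 (#14) > 5,448 (#33) > 3,560 (#25) > 3,209 (#48) > 2,186 (#24) > 2,097 (#13) > …
Bidding ends when #33 exits at £5,448; #14 takes it.

#14 wins at £5,448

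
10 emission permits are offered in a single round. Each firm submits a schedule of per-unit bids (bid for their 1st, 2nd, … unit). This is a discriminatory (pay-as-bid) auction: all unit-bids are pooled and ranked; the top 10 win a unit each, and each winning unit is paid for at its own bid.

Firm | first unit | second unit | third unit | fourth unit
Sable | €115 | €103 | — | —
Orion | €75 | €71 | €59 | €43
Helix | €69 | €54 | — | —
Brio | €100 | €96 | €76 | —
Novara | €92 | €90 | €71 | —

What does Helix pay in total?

All unit-bids, highest first — top 10: 115 (Sable-1), 103 (Sable-2), 100 (Brio-1), 96 (Brio-2), 92 (Novara-1), 90 (Novara-2), 76 (Brio-3), 75 (Orion-1), 71 (Orion-2), 71 (Novara-3)
Next rejected bid: €69 (not a price — pay-as-bid).
Helix wins no units.

Helix pays €0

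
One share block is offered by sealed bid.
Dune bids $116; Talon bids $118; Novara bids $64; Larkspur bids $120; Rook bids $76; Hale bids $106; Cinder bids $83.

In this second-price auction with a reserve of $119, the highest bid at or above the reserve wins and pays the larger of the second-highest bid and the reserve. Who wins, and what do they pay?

Rule: the highest bid at or above the reserve wins and pays the larger of the second-highest bid and the reserve.
Sorting bids: 120 (Larkspur) > 118 (Talon) > 116 (Dune) > 106 (Hale) > 83 (Cinder) > 76 (Rook) > …
Larkspur has the top bid at or above the reserve ($120).
max(second-highest $118, reserve $119) = $119.

Larkspur pays $119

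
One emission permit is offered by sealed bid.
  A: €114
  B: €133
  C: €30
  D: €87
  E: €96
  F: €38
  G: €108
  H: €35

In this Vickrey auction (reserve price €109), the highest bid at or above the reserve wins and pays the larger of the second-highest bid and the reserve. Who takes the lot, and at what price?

B pays €114

Bids ranked: 133 (B) > 114 (A) > 108 (G) > 96 (E) > 87 (D) > 38 (F) > …
Highest eligible bid: B at €133.
max(second-highest €114, reserve €109) = €114; the reserve does not bind.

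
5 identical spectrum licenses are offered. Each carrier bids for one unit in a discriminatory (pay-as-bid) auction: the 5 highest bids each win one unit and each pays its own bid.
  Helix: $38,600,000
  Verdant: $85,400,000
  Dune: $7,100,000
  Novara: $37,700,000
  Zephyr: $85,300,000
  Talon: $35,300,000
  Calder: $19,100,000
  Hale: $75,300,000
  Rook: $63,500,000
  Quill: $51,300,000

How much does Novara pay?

Novara pays $0

Sorting: 85,400,000 (Verdant), 85,300,000 (Zephyr), 75,300,000 (Hale), 63,500,000 (Rook), 51,300,000 (Quill), 38,600,000 (Helix), 37,700,000 (Novara), …
Top 5: Verdant, Zephyr, Hale, Rook, Quill.
Novara does not win → $0.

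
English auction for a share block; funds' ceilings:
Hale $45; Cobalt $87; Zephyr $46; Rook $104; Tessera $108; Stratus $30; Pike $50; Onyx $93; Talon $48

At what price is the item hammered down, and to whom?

Tessera wins at $104

Sorting limits: 108 (Tessera) > 104 (Rook) > 93 (Onyx) > 87 (Cobalt) > 50 (Pike) > 48 (Talon) > …
Once the price passes $104, only Tessera is left; the hammer falls at Rook's limit of $104.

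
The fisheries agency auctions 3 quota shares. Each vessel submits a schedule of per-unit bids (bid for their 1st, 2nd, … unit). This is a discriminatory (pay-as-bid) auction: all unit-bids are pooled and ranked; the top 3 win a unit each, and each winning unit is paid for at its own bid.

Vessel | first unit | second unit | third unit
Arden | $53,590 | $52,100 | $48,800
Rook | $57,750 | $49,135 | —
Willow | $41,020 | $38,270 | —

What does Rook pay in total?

Rook pays $57,750

Pooled unit-bids ranked (top 3): 57,750 (Rook-1), 53,590 (Arden-1), 52,100 (Arden-2)
Next rejected bid: $49,135 (not a price — pay-as-bid).
Rook's winning unit-bids: 57,750 = $57,750.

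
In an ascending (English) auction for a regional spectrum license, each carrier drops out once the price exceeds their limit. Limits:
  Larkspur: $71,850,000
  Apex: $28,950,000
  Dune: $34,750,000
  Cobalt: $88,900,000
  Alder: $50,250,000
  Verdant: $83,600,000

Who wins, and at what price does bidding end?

Limits in order: 88,900,000 (Cobalt) > 83,600,000 (Verdant) > 71,850,000 (Larkspur) > 50,250,000 (Alder) > 34,750,000 (Dune) > 28,950,000 (Apex)
Verdant is the last rival to drop out, at $83,600,000; Cobalt remains and wins at that price.

Cobalt wins at $83,600,000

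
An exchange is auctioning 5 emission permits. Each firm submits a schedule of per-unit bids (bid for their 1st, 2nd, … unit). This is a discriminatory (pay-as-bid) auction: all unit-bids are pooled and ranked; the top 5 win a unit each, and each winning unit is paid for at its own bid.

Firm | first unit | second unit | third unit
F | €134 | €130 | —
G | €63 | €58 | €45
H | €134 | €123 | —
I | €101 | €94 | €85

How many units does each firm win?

F 2, H 2, I 1

All unit-bids, highest first — top 5: 134 (F-1), 134 (H-1), 130 (F-2), 123 (H-2), 101 (I-1)
Next rejected bid: €94 (not a price — pay-as-bid).
Allocation: F 2, H 2, I 1.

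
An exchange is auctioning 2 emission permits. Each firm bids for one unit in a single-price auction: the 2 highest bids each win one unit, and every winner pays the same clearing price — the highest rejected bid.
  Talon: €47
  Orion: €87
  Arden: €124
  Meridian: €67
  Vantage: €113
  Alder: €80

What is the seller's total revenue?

Total revenue: €174

Ordering the bids: 124 (Arden), 113 (Vantage), 87 (Orion), 80 (Alder), …
Winners (2 units): Arden, Vantage.
Highest unsuccessful bid: €87 → clearing price.
Total revenue = 2 × €87 = €174.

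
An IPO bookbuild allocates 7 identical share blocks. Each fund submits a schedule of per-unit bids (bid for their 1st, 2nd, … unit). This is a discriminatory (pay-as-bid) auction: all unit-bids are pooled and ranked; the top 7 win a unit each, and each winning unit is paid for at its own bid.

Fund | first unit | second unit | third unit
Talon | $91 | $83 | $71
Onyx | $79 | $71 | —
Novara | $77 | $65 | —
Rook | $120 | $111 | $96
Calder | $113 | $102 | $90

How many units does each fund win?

Calder 3, Rook 3, Talon 1

All unit-bids, highest first — top 7: 120 (Rook-1), 113 (Calder-1), 111 (Rook-2), 102 (Calder-2), 96 (Rook-3), 91 (Talon-1), 90 (Calder-3)
Next rejected bid: $83 (not a price — pay-as-bid).
Allocation: Calder 3, Rook 3, Talon 1.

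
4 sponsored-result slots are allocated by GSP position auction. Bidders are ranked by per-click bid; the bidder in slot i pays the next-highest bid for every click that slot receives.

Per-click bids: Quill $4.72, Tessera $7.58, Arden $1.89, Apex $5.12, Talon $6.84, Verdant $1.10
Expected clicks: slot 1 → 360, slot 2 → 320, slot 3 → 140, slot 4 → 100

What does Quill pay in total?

Quill pays $189.00

Ranked by bid: $7.58 (Tessera) > $6.84 (Talon) > $5.12 (Apex) > $4.72 (Quill) > $1.89 (Arden) > …
Quill holds slot 4 → pays next bid $1.89 × 100 clicks = $189.00.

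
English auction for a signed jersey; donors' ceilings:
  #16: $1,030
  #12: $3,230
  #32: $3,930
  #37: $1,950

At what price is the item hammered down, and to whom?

#32 wins at $3,230

Rule: the price rises until one bidder remains; the winner pays the price at which the last rival dropped out.
Limits in order: 3,930 (#32) > 3,230 (#12) > 1,950 (#37) > 1,030 (#16)
Once the price passes $3,230, only #32 is left; the hammer falls at #12's limit of $3,230.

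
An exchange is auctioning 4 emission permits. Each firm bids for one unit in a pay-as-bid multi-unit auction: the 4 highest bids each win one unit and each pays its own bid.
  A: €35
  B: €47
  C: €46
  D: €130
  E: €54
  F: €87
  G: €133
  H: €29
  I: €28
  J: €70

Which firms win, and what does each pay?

Sorting: 133 (G), 130 (D), 87 (F), 70 (J), 54 (E), 47 (B), …
Top 4: G, D, F, J.
Each winner pays its own bid: G €133, D €130, F €87, J €70.

G €133, D €130, F €87, J €70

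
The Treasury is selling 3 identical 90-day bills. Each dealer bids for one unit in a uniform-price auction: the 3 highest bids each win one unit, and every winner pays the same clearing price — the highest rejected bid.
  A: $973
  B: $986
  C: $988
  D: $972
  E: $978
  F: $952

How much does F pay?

Ordering the bids: 988 (C), 986 (B), 978 (E), 973 (A), 972 (D), …
Top 3: C, B, E.
Clearing price = highest rejected bid = $973.
F does not win → pays $0.

F pays $0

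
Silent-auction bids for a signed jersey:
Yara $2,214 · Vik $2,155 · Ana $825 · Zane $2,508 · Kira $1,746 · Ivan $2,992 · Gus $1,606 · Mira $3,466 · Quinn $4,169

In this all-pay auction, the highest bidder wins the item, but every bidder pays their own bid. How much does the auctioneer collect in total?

Bids ranked: 4,169 (Quinn) > 3,466 (Mira) > 2,992 (Ivan) > 2,508 (Zane) > 2,214 (Yara) > 2,155 (Vik) > …
Quinn wins with the top bid; all bids are sunk regardless.
Every bidder forfeits their bid regardless of winning.
Revenue = 2,214 + 2,155 + 825 + 2,508 + 1,746 + 2,992 + 1,606 + 3,466 + 4,169 = $21,681.

Total revenue: $21,681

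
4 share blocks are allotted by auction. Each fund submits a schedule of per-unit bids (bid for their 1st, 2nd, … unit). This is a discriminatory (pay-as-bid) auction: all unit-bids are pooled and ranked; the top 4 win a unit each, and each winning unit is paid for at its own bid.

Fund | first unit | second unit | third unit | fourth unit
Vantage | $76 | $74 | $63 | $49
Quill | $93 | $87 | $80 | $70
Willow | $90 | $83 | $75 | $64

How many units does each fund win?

Quill 2, Willow 2

All unit-bids, highest first — top 4: 93 (Quill-1), 90 (Willow-1), 87 (Quill-2), 83 (Willow-2)
Next rejected bid: $80 (not a price — pay-as-bid).
Allocation: Quill 2, Willow 2.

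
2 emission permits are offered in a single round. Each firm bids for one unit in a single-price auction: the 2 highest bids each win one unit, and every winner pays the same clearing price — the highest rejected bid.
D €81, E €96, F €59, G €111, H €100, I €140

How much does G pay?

Ordering the bids: 140 (I), 111 (G), 100 (H), 96 (E), …
Top 2: I, G.
Highest unsuccessful bid: €100 → clearing price.
G wins → pays €100.

G pays €100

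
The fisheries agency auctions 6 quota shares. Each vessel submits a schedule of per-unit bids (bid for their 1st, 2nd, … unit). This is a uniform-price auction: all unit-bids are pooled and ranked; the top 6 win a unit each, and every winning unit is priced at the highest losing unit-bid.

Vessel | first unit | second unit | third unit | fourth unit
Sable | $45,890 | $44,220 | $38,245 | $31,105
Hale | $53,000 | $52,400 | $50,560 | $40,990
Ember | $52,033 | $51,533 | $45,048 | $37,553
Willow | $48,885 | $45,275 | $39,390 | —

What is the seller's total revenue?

All unit-bids, highest first — top 6: 53,000 (Hale-1), 52,400 (Hale-2), 52,033 (Ember-1), 51,533 (Ember-2), 50,560 (Hale-3), 48,885 (Willow-1)
First bid not allocated: $45,890.
Allocation: Ember 2, Hale 3, Willow 1. Every unit priced at $45,890.
Revenue = 6 × 45,890 = $275,340.

Total revenue: $275,340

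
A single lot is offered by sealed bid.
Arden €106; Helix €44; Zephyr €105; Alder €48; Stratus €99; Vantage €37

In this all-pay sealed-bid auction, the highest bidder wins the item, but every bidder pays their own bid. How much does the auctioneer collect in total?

Total revenue: €439

All-pay sealed-bid auction: the highest bidder wins the item, but every bidder pays their own bid.
Sorting bids: 106 (Arden) > 105 (Zephyr) > 99 (Stratus) > 48 (Alder) > 44 (Helix) > 37 (Vantage)
Arden wins with the top bid; all bids are sunk regardless.
Every bidder forfeits their bid regardless of winning.
Revenue = 106 + 44 + 105 + 48 + 99 + 37 = €439.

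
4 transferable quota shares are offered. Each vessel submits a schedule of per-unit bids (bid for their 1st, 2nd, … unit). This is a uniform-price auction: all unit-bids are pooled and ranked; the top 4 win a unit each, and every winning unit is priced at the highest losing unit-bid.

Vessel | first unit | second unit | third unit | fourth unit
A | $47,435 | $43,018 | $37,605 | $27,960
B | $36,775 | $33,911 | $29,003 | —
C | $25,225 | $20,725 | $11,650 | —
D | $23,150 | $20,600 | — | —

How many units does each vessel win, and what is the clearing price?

A 3, B 1; clearing price $33,911

Merging the schedules and taking the best 4: 47,435 (A-1), 43,018 (A-2), 37,605 (A-3), 36,775 (B-1)
The (k+1)-th unit-bid is $33,911.
Allocation: A 3, B 1.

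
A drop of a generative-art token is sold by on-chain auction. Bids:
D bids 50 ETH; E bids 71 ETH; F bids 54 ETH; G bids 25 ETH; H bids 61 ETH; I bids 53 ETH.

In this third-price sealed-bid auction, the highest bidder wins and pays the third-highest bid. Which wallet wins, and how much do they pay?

Third-price sealed-bid auction: the highest bidder wins and pays the third-highest bid.
Bids in order: 71 (E) > 61 (H) > 54 (F) > 53 (I) > 50 (D) > 25 (G)
E wins; payment is bid #3 in the ranking = 54 ETH.

E pays 54 ETH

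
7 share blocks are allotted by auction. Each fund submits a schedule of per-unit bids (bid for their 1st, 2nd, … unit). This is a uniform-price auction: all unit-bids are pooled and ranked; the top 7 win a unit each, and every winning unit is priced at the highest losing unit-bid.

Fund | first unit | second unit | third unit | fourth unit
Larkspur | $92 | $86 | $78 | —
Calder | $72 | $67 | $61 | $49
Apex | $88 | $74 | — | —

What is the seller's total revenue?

All unit-bids, highest first — top 7: 92 (Larkspur-1), 88 (Apex-1), 86 (Larkspur-2), 78 (Larkspur-3), 74 (Apex-2), 72 (Calder-1), 67 (Calder-2)
First bid not allocated: $61.
Allocation: Apex 2, Calder 2, Larkspur 3. Every unit priced at $61.
Revenue = 7 × 61 = $427.

Total revenue: $427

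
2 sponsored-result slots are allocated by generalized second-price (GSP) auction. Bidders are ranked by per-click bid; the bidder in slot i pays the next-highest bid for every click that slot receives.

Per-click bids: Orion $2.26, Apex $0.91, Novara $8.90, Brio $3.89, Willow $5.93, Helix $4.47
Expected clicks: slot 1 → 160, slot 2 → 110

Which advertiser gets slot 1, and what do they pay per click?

Per-click bids in order: $8.90 (Novara) > $5.93 (Willow) > $4.47 (Helix) > …
Slot 1 goes to the first-ranked bidder, Novara, who pays the next bid down: $5.93/click.

Novara; $5.93 per click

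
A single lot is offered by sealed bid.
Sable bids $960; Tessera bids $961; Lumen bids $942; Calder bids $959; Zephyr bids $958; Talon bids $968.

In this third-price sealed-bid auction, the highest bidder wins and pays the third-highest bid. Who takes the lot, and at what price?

Rule: the highest bidder wins and pays the third-highest bid.
Bids in order: 968 (Talon) > 961 (Tessera) > 960 (Sable) > 959 (Calder) > 958 (Zephyr) > 942 (Lumen)
Talon is highest; pays the third-highest bid, $960.

Talon pays $960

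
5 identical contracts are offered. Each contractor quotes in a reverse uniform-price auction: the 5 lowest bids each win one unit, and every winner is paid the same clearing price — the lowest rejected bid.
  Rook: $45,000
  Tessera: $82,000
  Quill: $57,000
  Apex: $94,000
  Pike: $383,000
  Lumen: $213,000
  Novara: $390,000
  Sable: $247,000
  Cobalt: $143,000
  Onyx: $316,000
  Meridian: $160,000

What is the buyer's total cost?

Sorting: 45,000 (Rook), 57,000 (Quill), 82,000 (Tessera), 94,000 (Apex), 143,000 (Cobalt), 160,000 (Meridian), 213,000 (Lumen), …
Lowest 5: Rook, Quill, Tessera, Apex, Cobalt.
First losing bid is Meridian's $160,000, which sets the uniform price.
Total cost = 5 × $160,000 = $800,000.

Total cost: $800,000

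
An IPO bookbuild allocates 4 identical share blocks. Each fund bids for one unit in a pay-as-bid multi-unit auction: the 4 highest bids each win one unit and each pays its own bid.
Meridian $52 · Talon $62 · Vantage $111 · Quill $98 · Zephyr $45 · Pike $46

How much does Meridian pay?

Sorting: 111 (Vantage), 98 (Quill), 62 (Talon), 52 (Meridian), 46 (Pike), 45 (Zephyr)
Winners (4 units): Vantage, Quill, Talon, Meridian.
Meridian wins → own bid $52.

Meridian pays $52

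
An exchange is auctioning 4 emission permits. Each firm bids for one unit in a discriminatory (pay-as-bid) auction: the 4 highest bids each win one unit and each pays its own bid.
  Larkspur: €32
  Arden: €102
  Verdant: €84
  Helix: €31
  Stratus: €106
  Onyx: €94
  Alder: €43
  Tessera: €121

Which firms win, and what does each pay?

Tessera €121, Stratus €106, Arden €102, Onyx €94

Bids ranked high→low: 121 (Tessera), 106 (Stratus), 102 (Arden), 94 (Onyx), 84 (Verdant), 43 (Alder), …
Top 4: Tessera, Stratus, Arden, Onyx.
Each winner pays its own bid: Tessera €121, Stratus €106, Arden €102, Onyx €94.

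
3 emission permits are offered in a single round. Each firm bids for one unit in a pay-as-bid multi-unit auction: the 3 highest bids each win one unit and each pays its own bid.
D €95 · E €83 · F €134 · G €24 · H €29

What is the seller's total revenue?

Bids ranked high→low: 134 (F), 95 (D), 83 (E), 29 (H), 24 (G)
Winners (3 units): F, D, E.
Total revenue = 134 + 95 + 83 = €312.

Total revenue: €312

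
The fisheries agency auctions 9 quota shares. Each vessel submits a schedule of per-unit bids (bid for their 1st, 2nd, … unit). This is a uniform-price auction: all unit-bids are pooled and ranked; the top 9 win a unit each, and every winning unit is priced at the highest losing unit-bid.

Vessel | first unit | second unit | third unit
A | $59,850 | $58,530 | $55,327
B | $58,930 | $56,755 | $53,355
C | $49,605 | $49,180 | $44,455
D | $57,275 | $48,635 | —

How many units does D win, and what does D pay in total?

D: 1 unit, pays $48,635

Merging the schedules and taking the best 9: 59,850 (A-1), 58,930 (B-1), 58,530 (A-2), 57,275 (D-1), 56,755 (B-2), 55,327 (A-3), 53,355 (B-3), 49,605 (C-1), 49,180 (C-2)
First bid not allocated: $48,635.
D wins 1 unit(s) at $48,635 each.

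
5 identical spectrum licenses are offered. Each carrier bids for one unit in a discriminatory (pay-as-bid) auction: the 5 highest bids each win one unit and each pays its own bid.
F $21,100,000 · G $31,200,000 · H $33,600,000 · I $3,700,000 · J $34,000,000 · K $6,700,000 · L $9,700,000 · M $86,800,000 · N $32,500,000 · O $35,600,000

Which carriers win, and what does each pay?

M $86,800,000, O $35,600,000, J $34,000,000, H $33,600,000, N $32,500,000

Bids ranked high→low: 86,800,000 (M), 35,600,000 (O), 34,000,000 (J), 33,600,000 (H), 32,500,000 (N), 31,200,000 (G), 21,100,000 (F), …
Winners (5 units): M, O, J, H, N.
Each winner pays its own bid: M $86,800,000, O $35,600,000, J $34,000,000, H $33,600,000, N $32,500,000.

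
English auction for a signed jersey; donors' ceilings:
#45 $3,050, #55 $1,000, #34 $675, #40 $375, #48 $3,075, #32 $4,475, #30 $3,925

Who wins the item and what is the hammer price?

Limits ranked: 4,475 (#32) > 3,925 (#30) > 3,075 (#48) > 3,050 (#45) > 1,000 (#55) > 675 (#34) > …
Bidding ends when #30 exits at $3,925; #32 takes it.

#32 wins at $3,925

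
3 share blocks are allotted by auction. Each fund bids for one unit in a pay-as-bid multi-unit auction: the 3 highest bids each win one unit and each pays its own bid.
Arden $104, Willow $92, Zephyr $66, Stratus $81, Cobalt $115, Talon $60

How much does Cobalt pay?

Cobalt pays $115

Ordering the bids: 115 (Cobalt), 104 (Arden), 92 (Willow), 81 (Stratus), 66 (Zephyr), …
Winners (3 units): Cobalt, Arden, Willow.
Cobalt wins → own bid $115.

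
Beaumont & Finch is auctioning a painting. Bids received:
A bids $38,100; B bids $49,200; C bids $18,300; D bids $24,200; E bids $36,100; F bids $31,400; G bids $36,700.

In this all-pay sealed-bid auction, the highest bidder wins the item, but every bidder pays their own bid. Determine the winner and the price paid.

Bids in order: 49,200 (B) > 38,100 (A) > 36,700 (G) > 36,100 (E) > 31,400 (F) > 24,200 (D) > …
B is highest and takes the item; every bidder forfeits their bid.

B pays $49,200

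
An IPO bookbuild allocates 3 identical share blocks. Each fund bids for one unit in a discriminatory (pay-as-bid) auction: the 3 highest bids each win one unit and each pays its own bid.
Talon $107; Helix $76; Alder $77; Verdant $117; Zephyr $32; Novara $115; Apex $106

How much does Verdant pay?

Verdant pays $117

Sorting: 117 (Verdant), 115 (Novara), 107 (Talon), 106 (Apex), 77 (Alder), …
Top 3: Verdant, Novara, Talon.
Verdant wins → own bid $117.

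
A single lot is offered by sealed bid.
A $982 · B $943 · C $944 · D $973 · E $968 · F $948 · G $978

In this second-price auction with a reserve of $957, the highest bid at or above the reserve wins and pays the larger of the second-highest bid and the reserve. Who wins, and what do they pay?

Sorting bids: 982 (A) > 978 (G) > 973 (D) > 968 (E) > 948 (F) > 944 (C) > …
Highest eligible bid: A at $982.
Second-highest bid $978 exceeds the reserve $957 → payment $978.

A pays $978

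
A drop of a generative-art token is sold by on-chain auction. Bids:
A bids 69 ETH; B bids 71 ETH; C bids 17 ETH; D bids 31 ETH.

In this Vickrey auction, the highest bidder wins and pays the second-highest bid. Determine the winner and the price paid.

B pays 69 ETH

Bids ranked: 71 (B) > 69 (A) > 31 (D) > 17 (C)
Second-price: B pays A's bid of 69 ETH.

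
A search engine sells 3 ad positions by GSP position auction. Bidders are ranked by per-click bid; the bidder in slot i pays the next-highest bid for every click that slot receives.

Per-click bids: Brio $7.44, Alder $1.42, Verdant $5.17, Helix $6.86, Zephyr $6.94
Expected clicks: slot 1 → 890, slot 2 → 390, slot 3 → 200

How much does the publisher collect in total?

Ranked by bid: $7.44 (Brio) > $6.94 (Zephyr) > $6.86 (Helix) > $5.17 (Verdant) > …
Slot 1: Brio pays $6.94 × 890 = $6176.60
Slot 2: Zephyr pays $6.86 × 390 = $2675.40
Slot 3: Helix pays $5.17 × 200 = $1034.00
Total = $9886.00

Total revenue: $9886.00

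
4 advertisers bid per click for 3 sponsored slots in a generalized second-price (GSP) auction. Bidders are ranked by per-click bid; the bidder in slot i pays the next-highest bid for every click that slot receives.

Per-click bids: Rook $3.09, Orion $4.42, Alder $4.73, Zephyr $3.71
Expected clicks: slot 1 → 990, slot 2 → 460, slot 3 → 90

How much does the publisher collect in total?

Total revenue: $6360.50

Per-click bids in order: $4.73 (Alder) > $4.42 (Orion) > $3.71 (Zephyr) > $3.09 (Rook)
Slot 1: Alder pays $4.42 × 990 = $4375.80
Slot 2: Orion pays $3.71 × 460 = $1706.60
Slot 3: Zephyr pays $3.09 × 90 = $278.10
Total = $6360.50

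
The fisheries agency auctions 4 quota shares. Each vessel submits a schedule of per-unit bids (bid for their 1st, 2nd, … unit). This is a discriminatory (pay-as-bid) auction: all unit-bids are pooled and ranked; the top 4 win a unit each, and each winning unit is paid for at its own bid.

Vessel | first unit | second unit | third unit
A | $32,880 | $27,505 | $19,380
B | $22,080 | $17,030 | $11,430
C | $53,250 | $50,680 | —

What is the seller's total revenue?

All unit-bids, highest first — top 4: 53,250 (C-1), 50,680 (C-2), 32,880 (A-1), 27,505 (A-2)
Next rejected bid: $22,080 (not a price — pay-as-bid).
Each winning unit pays its own bid.
Revenue = 53,250 + 50,680 + 32,880 + 27,505 = $164,315.

Total revenue: $164,315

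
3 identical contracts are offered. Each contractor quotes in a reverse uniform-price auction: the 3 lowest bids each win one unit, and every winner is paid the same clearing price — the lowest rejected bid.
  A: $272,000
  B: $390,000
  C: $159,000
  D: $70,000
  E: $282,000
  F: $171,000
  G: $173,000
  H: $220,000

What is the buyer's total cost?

Bids ranked low→high: 70,000 (D), 159,000 (C), 171,000 (F), 173,000 (G), 220,000 (H), …
Winners (3 units): D, C, F.
First losing bid is G's $173,000, which sets the uniform price.
Total cost = 3 × $173,000 = $519,000.

Total cost: $519,000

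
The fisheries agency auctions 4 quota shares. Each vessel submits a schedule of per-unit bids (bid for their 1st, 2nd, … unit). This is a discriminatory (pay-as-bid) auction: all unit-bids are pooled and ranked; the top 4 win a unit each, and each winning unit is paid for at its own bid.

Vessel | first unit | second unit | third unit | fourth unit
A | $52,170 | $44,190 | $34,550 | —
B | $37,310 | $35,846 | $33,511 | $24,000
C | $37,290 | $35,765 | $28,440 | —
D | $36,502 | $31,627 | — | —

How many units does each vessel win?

All unit-bids, highest first — top 4: 52,170 (A-1), 44,190 (A-2), 37,310 (B-1), 37,290 (C-1)
Next rejected bid: $36,502 (not a price — pay-as-bid).
Allocation: A 2, B 1, C 1.

A 2, B 1, C 1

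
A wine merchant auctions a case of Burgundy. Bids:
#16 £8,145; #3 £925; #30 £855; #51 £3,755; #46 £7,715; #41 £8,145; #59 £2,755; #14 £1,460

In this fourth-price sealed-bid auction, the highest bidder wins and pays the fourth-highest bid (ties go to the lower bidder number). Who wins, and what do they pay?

Fourth-price sealed-bid auction: the highest bidder wins and pays the fourth-highest bid.
Bids ranked: 8,145 (#16) > 8,145 (#41) > 7,715 (#46) > 3,755 (#51) > 2,755 (#59) > 1,460 (#14) > …
Tie at £8,145 → #16 wins by tie-break.
#16 wins; payment is bid #4 in the ranking = £3,755.

#16 pays £3,755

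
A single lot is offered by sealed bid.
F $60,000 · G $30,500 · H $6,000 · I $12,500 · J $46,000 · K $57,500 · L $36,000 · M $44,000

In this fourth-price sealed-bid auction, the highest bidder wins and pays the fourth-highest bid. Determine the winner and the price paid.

Bids in order: 60,000 (F) > 57,500 (K) > 46,000 (J) > 44,000 (M) > 36,000 (L) > 30,500 (G) > …
F wins; payment is bid #4 in the ranking = $44,000.

F pays $44,000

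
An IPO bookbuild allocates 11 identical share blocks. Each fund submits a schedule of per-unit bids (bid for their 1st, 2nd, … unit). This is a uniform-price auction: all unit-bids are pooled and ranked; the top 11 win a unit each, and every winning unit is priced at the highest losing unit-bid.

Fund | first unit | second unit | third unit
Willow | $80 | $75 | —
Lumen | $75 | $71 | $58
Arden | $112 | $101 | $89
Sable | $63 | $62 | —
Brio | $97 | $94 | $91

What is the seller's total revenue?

Merging the schedules and taking the best 11: 112 (Arden-1), 101 (Arden-2), 97 (Brio-1), 94 (Brio-2), 91 (Brio-3), 89 (Arden-3), 80 (Willow-1), 75 (Willow-2), 75 (Lumen-1), 71 (Lumen-2), 63 (Sable-1)
The (k+1)-th unit-bid is $62.
Allocation: Arden 3, Brio 3, Lumen 2, Sable 1, Willow 2. Every unit priced at $62.
Revenue = 11 × 62 = $682.

Total revenue: $682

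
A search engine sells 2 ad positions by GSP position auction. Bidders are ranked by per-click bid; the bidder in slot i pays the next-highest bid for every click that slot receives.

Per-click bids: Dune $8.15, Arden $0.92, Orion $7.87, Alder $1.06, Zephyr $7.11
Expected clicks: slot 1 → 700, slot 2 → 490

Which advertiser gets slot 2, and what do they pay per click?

Orion; $7.11 per click

Sorting advertisers: $8.15 (Dune) > $7.87 (Orion) > $7.11 (Zephyr) > …
Slot 2 goes to the second-ranked bidder, Orion, who pays the next bid down: $7.11/click.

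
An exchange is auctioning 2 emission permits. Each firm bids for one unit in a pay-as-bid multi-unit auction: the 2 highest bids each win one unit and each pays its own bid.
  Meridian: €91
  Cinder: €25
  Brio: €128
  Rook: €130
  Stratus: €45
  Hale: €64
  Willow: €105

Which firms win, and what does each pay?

Rook €130, Brio €128

Sorting: 130 (Rook), 128 (Brio), 105 (Willow), 91 (Meridian), …
Top 2: Rook, Brio.
Each winner pays its own bid: Rook €130, Brio €128.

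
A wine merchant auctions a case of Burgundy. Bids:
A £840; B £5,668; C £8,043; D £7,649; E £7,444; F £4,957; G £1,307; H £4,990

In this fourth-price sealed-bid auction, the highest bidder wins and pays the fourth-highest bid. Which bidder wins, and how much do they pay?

Bids ranked: 8,043 (C) > 7,649 (D) > 7,444 (E) > 5,668 (B) > 4,990 (H) > 4,957 (F) > …
C is highest; pays the fourth-highest bid, £5,668.

C pays £5,668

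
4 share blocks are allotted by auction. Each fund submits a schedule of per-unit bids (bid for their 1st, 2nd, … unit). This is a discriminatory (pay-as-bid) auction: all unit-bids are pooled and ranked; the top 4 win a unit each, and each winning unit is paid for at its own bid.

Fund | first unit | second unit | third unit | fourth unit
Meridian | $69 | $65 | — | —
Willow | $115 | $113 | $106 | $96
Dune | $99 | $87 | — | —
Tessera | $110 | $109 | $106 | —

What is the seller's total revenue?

Total revenue: $447

All unit-bids, highest first — top 4: 115 (Willow-1), 113 (Willow-2), 110 (Tessera-1), 109 (Tessera-2)
Next rejected bid: $106 (not a price — pay-as-bid).
Each winning unit pays its own bid.
Revenue = 115 + 113 + 110 + 109 = $447.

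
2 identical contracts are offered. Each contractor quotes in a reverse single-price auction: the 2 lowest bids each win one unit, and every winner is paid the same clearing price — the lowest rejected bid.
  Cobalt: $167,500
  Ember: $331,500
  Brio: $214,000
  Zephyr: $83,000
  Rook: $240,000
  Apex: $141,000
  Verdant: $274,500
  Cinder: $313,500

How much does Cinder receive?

Cinder is paid $0

Sorting: 83,000 (Zephyr), 141,000 (Apex), 167,500 (Cobalt), 214,000 (Brio), …
The 2 lowest are Zephyr, Apex.
Clearing price = lowest rejected bid = $167,500.
Cinder does not win → is paid $0.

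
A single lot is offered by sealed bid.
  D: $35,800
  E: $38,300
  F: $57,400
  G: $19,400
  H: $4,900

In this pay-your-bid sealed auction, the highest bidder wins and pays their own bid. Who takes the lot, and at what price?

F pays $57,400

Sorting bids: 57,400 (F) > 38,300 (E) > 35,800 (D) > 19,400 (G) > 4,900 (H)
F is highest → pays own bid, $57,400.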